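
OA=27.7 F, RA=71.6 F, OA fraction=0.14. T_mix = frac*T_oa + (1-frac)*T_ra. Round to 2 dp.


T_mix = 0.14*27.7 + 0.86*71.6 = 65.45 F

65.45 F


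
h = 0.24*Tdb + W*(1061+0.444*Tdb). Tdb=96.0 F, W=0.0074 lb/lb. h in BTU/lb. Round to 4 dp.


h = 0.24*96.0 + 0.0074*(1061+0.444*96.0) = 31.2068 BTU/lb

31.2068 BTU/lb


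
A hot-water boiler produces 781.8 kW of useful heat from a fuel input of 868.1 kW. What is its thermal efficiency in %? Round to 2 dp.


eta = (781.8/868.1)*100 = 90.06 %

90.06 %


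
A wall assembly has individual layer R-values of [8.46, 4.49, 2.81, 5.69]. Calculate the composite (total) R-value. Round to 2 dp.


R_total = 8.46 + 4.49 + 2.81 + 5.69 = 21.45

21.45


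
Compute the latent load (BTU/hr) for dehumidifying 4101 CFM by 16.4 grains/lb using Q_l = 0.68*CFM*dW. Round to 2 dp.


Q = 0.68 * 4101 * 16.4 = 45734.35 BTU/hr

45734.35 BTU/hr


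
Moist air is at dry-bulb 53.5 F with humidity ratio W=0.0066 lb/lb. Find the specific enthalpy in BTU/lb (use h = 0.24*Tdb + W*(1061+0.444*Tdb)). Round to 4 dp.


h = 0.24*53.5 + 0.0066*(1061+0.444*53.5) = 19.9994 BTU/lb

19.9994 BTU/lb


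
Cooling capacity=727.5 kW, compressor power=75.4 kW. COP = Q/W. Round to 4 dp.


COP = 727.5 / 75.4 = 9.6485

9.6485


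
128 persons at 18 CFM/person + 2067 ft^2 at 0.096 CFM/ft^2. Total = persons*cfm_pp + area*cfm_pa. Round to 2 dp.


Total = 128*18 + 2067*0.096 = 2502.43 CFM

2502.43 CFM


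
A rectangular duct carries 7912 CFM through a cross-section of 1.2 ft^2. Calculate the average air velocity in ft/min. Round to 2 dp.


V = 7912 / 1.2 = 6593.33 ft/min

6593.33 ft/min


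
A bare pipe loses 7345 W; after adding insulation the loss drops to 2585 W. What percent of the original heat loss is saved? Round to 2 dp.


Savings = ((7345-2585)/7345)*100 = 64.81 %

64.81 %


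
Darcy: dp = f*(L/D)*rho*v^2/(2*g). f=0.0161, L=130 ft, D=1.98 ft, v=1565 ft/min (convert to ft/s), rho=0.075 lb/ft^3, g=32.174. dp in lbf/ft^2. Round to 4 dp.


v_fps = 1565/60 = 26.0833 ft/s
dp = 0.0161*(130/1.98)*0.075*26.0833^2/(2*32.174) = 0.8382 lbf/ft^2

0.8382 lbf/ft^2


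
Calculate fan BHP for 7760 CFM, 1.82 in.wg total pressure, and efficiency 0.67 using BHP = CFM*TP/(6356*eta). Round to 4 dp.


BHP = 7760 * 1.82 / (6356 * 0.67) = 3.3165 hp

3.3165 hp


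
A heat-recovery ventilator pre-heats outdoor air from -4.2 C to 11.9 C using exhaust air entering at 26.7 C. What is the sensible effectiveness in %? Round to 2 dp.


eff = (11.9-(-4.2))/(26.7-(-4.2))*100 = 52.10 %

52.10 %


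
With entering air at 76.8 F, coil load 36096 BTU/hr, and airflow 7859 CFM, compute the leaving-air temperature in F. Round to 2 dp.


dT = 36096/(1.08*7859) = 4.2527
T_leave = 76.8 - 4.2527 = 72.55 F

72.55 F


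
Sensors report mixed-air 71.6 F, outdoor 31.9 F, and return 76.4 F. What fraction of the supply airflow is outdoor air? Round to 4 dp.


frac = (71.6 - 76.4) / (31.9 - 76.4) = 0.1079

0.1079


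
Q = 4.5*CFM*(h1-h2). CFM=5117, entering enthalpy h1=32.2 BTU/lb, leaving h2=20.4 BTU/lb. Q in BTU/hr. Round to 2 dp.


Q = 4.5 * 5117 * (32.2 - 20.4) = 271712.70 BTU/hr

271712.70 BTU/hr


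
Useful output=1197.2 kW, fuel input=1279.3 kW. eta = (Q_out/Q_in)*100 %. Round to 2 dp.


eta = (1197.2/1279.3)*100 = 93.58 %

93.58 %


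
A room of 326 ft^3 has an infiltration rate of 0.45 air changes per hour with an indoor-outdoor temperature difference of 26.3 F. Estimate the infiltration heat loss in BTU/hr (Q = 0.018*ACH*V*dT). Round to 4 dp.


Q = 0.018 * 0.45 * 326 * 26.3 = 69.4478 BTU/hr

69.4478 BTU/hr


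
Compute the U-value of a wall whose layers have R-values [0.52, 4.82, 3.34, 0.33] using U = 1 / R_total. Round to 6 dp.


R_total = 0.52 + 4.82 + 3.34 + 0.33 = 9.01
U = 1/9.01 = 0.110988

0.110988


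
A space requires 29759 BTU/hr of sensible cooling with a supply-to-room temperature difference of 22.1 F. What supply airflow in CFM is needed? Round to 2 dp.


CFM = 29759 / (1.08 * 22.1) = 1246.82

1246.82 CFM


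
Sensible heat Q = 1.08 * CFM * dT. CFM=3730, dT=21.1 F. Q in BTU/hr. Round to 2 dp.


Q = 1.08 * 3730 * 21.1 = 84999.24 BTU/hr

84999.24 BTU/hr


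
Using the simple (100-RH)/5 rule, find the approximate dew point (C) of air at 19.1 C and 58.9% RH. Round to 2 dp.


Td = 19.1 - (100-58.9)/5 = 10.88 C

10.88 C


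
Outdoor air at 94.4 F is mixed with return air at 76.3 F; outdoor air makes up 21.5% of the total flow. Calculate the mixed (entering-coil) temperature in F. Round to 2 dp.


T_mix = 76.3 + (21.5/100)*(94.4-76.3) = 80.19 F

80.19 F


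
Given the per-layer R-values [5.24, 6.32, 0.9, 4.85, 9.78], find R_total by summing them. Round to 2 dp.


R_total = 5.24 + 6.32 + 0.9 + 4.85 + 9.78 = 27.09

27.09


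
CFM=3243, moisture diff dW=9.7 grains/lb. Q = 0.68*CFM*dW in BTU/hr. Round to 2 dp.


Q = 0.68 * 3243 * 9.7 = 21390.83 BTU/hr

21390.83 BTU/hr


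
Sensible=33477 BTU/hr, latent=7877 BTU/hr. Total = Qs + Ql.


Qt = 33477 + 7877 = 41354 BTU/hr

41354 BTU/hr


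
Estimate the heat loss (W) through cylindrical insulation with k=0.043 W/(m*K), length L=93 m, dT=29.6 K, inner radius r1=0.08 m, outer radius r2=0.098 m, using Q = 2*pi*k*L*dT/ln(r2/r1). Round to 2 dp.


Q = 2*pi*0.043*93*29.6/ln(0.098/0.08) = 3664.83 W

3664.83 W


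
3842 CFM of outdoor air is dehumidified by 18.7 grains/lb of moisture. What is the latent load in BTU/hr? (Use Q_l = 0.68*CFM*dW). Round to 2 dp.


Q = 0.68 * 3842 * 18.7 = 48854.87 BTU/hr

48854.87 BTU/hr


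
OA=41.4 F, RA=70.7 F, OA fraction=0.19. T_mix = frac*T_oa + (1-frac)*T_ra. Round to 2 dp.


T_mix = 0.19*41.4 + 0.81*70.7 = 65.13 F

65.13 F


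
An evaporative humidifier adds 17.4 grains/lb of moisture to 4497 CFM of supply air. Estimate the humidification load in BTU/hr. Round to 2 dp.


Q = 0.68 * 4497 * 17.4 = 53208.50 BTU/hr

53208.50 BTU/hr


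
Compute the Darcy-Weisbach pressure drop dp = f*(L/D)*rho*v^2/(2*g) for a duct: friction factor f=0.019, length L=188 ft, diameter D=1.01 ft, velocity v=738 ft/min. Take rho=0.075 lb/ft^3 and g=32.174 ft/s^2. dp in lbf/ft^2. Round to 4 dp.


v_fps = 738/60 = 12.3 ft/s
dp = 0.019*(188/1.01)*0.075*12.3^2/(2*32.174) = 0.6236 lbf/ft^2

0.6236 lbf/ft^2


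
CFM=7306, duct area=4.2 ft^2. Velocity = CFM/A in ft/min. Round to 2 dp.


V = 7306 / 4.2 = 1739.52 ft/min

1739.52 ft/min


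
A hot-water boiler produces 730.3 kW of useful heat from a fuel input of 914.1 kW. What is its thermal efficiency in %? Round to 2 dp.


eta = (730.3/914.1)*100 = 79.89 %

79.89 %


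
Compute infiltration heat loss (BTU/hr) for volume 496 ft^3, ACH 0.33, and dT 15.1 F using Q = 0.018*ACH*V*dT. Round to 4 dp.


Q = 0.018 * 0.33 * 496 * 15.1 = 44.4882 BTU/hr

44.4882 BTU/hr


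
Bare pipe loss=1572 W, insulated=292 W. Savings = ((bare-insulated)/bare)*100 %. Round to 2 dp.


Savings = ((1572-292)/1572)*100 = 81.42 %

81.42 %


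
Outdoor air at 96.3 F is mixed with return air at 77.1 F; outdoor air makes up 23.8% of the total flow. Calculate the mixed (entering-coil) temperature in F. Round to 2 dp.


T_mix = 77.1 + (23.8/100)*(96.3-77.1) = 81.67 F

81.67 F


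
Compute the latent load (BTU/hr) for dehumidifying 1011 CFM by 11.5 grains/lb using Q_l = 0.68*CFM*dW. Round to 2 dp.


Q = 0.68 * 1011 * 11.5 = 7906.02 BTU/hr

7906.02 BTU/hr


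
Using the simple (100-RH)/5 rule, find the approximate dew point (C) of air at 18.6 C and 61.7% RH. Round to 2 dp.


Td = 18.6 - (100-61.7)/5 = 10.94 C

10.94 C


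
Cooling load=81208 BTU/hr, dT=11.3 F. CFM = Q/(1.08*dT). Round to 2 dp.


CFM = 81208 / (1.08 * 11.3) = 6654.21

6654.21 CFM


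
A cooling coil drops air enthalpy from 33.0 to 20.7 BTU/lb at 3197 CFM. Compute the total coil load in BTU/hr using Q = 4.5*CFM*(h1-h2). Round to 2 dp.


Q = 4.5 * 3197 * (33.0 - 20.7) = 176953.95 BTU/hr

176953.95 BTU/hr


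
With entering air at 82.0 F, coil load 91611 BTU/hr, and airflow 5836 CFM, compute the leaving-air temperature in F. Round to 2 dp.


dT = 91611/(1.08*5836) = 14.5348
T_leave = 82.0 - 14.5348 = 67.47 F

67.47 F


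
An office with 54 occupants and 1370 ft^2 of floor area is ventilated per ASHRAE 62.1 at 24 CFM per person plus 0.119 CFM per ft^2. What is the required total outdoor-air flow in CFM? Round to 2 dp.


Total = 54*24 + 1370*0.119 = 1459.03 CFM

1459.03 CFM


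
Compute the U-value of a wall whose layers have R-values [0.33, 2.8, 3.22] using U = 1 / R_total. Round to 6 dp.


R_total = 0.33 + 2.8 + 3.22 = 6.35
U = 1/6.35 = 0.157480

0.157480


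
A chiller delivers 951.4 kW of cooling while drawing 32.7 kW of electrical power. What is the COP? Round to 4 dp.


COP = 951.4 / 32.7 = 29.0948

29.0948


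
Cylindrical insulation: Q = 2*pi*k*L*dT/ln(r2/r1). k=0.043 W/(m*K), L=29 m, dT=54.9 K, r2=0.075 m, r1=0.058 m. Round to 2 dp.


Q = 2*pi*0.043*29*54.9/ln(0.075/0.058) = 1673.44 W

1673.44 W


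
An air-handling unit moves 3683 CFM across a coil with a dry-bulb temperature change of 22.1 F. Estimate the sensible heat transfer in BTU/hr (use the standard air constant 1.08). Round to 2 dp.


Q = 1.08 * 3683 * 22.1 = 87905.84 BTU/hr

87905.84 BTU/hr


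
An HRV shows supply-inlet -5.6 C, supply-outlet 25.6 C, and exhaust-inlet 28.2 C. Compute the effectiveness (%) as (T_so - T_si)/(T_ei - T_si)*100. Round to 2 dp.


eff = (25.6-(-5.6))/(28.2-(-5.6))*100 = 92.31 %

92.31 %


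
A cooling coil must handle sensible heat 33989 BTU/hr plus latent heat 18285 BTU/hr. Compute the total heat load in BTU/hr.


Qt = 33989 + 18285 = 52274 BTU/hr

52274 BTU/hr


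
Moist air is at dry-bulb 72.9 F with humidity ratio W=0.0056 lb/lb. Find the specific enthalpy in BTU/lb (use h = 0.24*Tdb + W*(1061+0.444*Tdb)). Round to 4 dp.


h = 0.24*72.9 + 0.0056*(1061+0.444*72.9) = 23.6189 BTU/lb

23.6189 BTU/lb


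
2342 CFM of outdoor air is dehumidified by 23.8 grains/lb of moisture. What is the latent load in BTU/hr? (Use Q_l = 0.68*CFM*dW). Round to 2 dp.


Q = 0.68 * 2342 * 23.8 = 37902.93 BTU/hr

37902.93 BTU/hr


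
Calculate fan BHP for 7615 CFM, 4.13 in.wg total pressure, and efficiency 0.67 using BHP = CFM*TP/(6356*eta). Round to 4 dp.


BHP = 7615 * 4.13 / (6356 * 0.67) = 7.3852 hp

7.3852 hp


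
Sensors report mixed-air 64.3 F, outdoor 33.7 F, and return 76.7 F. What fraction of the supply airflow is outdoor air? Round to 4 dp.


frac = (64.3 - 76.7) / (33.7 - 76.7) = 0.2884

0.2884


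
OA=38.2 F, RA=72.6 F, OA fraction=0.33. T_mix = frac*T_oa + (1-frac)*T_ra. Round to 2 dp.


T_mix = 0.33*38.2 + 0.67*72.6 = 61.25 F

61.25 F


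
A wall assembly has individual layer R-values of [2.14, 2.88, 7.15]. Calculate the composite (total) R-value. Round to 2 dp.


R_total = 2.14 + 2.88 + 7.15 = 12.17

12.17


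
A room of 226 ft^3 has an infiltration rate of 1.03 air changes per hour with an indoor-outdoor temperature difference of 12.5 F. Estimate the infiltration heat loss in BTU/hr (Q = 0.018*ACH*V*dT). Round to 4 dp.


Q = 0.018 * 1.03 * 226 * 12.5 = 52.3755 BTU/hr

52.3755 BTU/hr


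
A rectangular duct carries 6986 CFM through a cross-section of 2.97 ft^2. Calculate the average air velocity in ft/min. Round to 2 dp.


V = 6986 / 2.97 = 2352.19 ft/min

2352.19 ft/min


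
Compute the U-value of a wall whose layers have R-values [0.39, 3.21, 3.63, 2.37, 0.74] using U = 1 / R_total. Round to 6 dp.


R_total = 0.39 + 3.21 + 3.63 + 2.37 + 0.74 = 10.34
U = 1/10.34 = 0.096712

0.096712


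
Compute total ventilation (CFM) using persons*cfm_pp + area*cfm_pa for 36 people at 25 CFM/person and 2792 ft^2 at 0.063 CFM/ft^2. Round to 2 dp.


Total = 36*25 + 2792*0.063 = 1075.90 CFM

1075.90 CFM


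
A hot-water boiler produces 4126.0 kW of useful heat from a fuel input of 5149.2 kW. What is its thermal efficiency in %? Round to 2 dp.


eta = (4126.0/5149.2)*100 = 80.13 %

80.13 %


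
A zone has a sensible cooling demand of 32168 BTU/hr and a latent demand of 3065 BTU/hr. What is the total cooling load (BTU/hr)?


Qt = 32168 + 3065 = 35233 BTU/hr

35233 BTU/hr


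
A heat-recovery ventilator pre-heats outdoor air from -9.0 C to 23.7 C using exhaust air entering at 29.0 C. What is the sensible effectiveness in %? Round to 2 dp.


eff = (23.7-(-9.0))/(29.0-(-9.0))*100 = 86.05 %

86.05 %


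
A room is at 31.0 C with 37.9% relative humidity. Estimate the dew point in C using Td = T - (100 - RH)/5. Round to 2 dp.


Td = 31.0 - (100-37.9)/5 = 18.58 C

18.58 C


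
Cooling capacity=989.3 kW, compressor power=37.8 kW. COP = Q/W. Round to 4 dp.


COP = 989.3 / 37.8 = 26.1720

26.1720


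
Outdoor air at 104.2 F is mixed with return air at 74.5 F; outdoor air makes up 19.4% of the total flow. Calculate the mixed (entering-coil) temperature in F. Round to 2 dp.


T_mix = 74.5 + (19.4/100)*(104.2-74.5) = 80.26 F

80.26 F


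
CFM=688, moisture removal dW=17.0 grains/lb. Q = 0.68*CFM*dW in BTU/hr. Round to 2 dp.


Q = 0.68 * 688 * 17.0 = 7953.28 BTU/hr

7953.28 BTU/hr


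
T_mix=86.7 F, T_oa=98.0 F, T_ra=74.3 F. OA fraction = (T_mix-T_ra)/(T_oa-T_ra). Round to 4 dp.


frac = (86.7 - 74.3) / (98.0 - 74.3) = 0.5232

0.5232


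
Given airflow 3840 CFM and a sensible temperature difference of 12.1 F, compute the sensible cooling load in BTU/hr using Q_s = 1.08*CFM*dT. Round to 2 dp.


Q = 1.08 * 3840 * 12.1 = 50181.12 BTU/hr

50181.12 BTU/hr


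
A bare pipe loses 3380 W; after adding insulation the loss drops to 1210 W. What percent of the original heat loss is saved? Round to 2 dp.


Savings = ((3380-1210)/3380)*100 = 64.20 %

64.20 %


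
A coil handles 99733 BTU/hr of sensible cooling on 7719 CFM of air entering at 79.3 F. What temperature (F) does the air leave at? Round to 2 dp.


dT = 99733/(1.08*7719) = 11.9634
T_leave = 79.3 - 11.9634 = 67.34 F

67.34 F


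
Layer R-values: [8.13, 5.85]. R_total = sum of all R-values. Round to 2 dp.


R_total = 8.13 + 5.85 = 13.98

13.98


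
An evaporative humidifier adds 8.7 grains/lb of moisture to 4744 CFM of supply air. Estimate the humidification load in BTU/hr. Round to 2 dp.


Q = 0.68 * 4744 * 8.7 = 28065.50 BTU/hr

28065.50 BTU/hr


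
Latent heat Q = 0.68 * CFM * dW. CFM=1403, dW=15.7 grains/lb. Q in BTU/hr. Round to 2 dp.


Q = 0.68 * 1403 * 15.7 = 14978.43 BTU/hr

14978.43 BTU/hr


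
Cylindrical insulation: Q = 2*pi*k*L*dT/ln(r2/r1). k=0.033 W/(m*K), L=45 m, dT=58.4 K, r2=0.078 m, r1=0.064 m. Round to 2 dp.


Q = 2*pi*0.033*45*58.4/ln(0.078/0.064) = 2754.46 W

2754.46 W


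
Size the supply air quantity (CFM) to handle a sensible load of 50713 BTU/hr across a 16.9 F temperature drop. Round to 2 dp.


CFM = 50713 / (1.08 * 16.9) = 2778.49

2778.49 CFM


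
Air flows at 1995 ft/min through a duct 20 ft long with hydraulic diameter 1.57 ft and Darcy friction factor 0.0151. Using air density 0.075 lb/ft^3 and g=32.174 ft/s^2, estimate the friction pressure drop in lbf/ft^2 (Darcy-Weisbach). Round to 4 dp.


v_fps = 1995/60 = 33.25 ft/s
dp = 0.0151*(20/1.57)*0.075*33.25^2/(2*32.174) = 0.2479 lbf/ft^2

0.2479 lbf/ft^2


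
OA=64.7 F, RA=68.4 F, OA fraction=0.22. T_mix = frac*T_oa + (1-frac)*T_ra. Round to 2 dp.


T_mix = 0.22*64.7 + 0.78*68.4 = 67.59 F

67.59 F


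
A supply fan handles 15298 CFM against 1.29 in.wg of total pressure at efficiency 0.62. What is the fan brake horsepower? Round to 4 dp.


BHP = 15298 * 1.29 / (6356 * 0.62) = 5.0078 hp

5.0078 hp


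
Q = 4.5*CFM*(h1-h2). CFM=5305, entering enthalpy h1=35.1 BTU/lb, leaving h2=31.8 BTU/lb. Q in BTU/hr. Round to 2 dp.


Q = 4.5 * 5305 * (35.1 - 31.8) = 78779.25 BTU/hr

78779.25 BTU/hr


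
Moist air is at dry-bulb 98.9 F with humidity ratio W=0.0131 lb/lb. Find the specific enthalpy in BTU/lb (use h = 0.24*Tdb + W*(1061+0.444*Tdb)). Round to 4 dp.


h = 0.24*98.9 + 0.0131*(1061+0.444*98.9) = 38.2103 BTU/lb

38.2103 BTU/lb


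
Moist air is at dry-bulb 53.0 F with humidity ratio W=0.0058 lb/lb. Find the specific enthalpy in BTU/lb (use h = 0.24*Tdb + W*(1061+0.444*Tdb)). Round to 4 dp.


h = 0.24*53.0 + 0.0058*(1061+0.444*53.0) = 19.0103 BTU/lb

19.0103 BTU/lb


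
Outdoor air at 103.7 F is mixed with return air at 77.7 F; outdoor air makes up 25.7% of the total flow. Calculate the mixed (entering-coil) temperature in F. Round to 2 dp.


T_mix = 77.7 + (25.7/100)*(103.7-77.7) = 84.38 F

84.38 F


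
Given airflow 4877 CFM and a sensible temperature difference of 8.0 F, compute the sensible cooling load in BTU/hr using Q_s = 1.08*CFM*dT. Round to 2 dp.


Q = 1.08 * 4877 * 8.0 = 42137.28 BTU/hr

42137.28 BTU/hr


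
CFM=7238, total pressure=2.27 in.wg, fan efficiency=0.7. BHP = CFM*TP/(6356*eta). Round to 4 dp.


BHP = 7238 * 2.27 / (6356 * 0.7) = 3.6929 hp

3.6929 hp


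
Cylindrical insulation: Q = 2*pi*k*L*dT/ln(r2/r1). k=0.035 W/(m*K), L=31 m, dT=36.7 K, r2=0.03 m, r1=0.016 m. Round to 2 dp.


Q = 2*pi*0.035*31*36.7/ln(0.03/0.016) = 398.01 W

398.01 W


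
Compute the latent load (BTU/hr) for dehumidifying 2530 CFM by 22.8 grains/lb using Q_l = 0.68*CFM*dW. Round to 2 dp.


Q = 0.68 * 2530 * 22.8 = 39225.12 BTU/hr

39225.12 BTU/hr


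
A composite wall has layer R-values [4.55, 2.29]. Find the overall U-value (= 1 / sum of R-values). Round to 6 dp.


R_total = 4.55 + 2.29 = 6.84
U = 1/6.84 = 0.146199

0.146199


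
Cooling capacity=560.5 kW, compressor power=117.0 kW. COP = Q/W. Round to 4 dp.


COP = 560.5 / 117.0 = 4.7906

4.7906


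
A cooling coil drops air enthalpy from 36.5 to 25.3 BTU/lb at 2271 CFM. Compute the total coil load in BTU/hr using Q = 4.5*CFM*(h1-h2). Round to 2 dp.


Q = 4.5 * 2271 * (36.5 - 25.3) = 114458.40 BTU/hr

114458.40 BTU/hr


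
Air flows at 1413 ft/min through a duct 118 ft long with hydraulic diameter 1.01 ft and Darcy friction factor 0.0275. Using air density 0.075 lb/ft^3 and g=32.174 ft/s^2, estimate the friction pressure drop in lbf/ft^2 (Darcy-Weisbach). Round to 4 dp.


v_fps = 1413/60 = 23.55 ft/s
dp = 0.0275*(118/1.01)*0.075*23.55^2/(2*32.174) = 2.0768 lbf/ft^2

2.0768 lbf/ft^2


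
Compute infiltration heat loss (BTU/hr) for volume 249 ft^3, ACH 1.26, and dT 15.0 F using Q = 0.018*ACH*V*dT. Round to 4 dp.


Q = 0.018 * 1.26 * 249 * 15.0 = 84.7098 BTU/hr

84.7098 BTU/hr


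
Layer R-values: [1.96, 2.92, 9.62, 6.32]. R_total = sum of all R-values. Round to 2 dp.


R_total = 1.96 + 2.92 + 9.62 + 6.32 = 20.82

20.82


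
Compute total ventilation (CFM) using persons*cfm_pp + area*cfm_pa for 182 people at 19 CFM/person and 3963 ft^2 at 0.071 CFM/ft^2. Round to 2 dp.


Total = 182*19 + 3963*0.071 = 3739.37 CFM

3739.37 CFM


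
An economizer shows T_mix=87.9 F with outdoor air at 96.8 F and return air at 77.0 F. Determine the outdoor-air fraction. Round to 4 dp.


frac = (87.9 - 77.0) / (96.8 - 77.0) = 0.5505

0.5505


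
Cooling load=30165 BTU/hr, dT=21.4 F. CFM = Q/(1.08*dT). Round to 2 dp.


CFM = 30165 / (1.08 * 21.4) = 1305.17

1305.17 CFM


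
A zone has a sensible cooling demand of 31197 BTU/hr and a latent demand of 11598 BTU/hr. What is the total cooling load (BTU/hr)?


Qt = 31197 + 11598 = 42795 BTU/hr

42795 BTU/hr


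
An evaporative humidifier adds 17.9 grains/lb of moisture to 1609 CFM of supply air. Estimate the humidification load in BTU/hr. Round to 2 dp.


Q = 0.68 * 1609 * 17.9 = 19584.75 BTU/hr

19584.75 BTU/hr


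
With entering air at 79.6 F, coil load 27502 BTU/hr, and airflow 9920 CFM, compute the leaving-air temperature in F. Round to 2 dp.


dT = 27502/(1.08*9920) = 2.5670
T_leave = 79.6 - 2.5670 = 77.03 F

77.03 F


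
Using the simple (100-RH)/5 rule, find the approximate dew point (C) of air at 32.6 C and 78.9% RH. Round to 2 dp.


Td = 32.6 - (100-78.9)/5 = 28.38 C

28.38 C


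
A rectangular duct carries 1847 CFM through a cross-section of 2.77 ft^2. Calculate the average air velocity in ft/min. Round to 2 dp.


V = 1847 / 2.77 = 666.79 ft/min

666.79 ft/min


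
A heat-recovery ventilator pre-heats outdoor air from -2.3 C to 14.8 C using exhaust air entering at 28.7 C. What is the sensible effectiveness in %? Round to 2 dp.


eff = (14.8-(-2.3))/(28.7-(-2.3))*100 = 55.16 %

55.16 %


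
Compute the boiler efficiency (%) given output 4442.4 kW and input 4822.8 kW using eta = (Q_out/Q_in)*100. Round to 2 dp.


eta = (4442.4/4822.8)*100 = 92.11 %

92.11 %


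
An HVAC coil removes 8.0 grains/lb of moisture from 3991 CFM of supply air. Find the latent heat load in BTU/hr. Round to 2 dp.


Q = 0.68 * 3991 * 8.0 = 21711.04 BTU/hr

21711.04 BTU/hr


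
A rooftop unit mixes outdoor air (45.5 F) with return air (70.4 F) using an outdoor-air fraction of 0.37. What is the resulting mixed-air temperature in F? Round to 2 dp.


T_mix = 0.37*45.5 + 0.63*70.4 = 61.19 F

61.19 F


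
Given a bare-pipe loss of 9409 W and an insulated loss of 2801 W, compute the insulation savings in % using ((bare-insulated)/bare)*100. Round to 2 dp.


Savings = ((9409-2801)/9409)*100 = 70.23 %

70.23 %


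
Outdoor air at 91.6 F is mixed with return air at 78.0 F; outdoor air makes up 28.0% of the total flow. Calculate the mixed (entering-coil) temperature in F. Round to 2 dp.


T_mix = 78.0 + (28.0/100)*(91.6-78.0) = 81.81 F

81.81 F


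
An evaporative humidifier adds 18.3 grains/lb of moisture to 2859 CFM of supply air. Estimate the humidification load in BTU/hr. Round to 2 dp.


Q = 0.68 * 2859 * 18.3 = 35577.40 BTU/hr

35577.40 BTU/hr


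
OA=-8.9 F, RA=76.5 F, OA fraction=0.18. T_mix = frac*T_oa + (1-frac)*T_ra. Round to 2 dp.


T_mix = 0.18*(-8.9) + 0.82*76.5 = 61.13 F

61.13 F


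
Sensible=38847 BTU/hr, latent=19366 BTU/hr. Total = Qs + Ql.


Qt = 38847 + 19366 = 58213 BTU/hr

58213 BTU/hr


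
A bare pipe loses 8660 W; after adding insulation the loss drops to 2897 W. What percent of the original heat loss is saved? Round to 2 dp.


Savings = ((8660-2897)/8660)*100 = 66.55 %

66.55 %


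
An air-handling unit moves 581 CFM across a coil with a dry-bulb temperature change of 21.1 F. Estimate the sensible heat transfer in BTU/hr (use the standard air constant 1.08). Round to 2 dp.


Q = 1.08 * 581 * 21.1 = 13239.83 BTU/hr

13239.83 BTU/hr


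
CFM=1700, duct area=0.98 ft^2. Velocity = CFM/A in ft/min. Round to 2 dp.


V = 1700 / 0.98 = 1734.69 ft/min

1734.69 ft/min


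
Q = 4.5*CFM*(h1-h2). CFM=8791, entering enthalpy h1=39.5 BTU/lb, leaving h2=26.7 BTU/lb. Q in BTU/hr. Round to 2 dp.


Q = 4.5 * 8791 * (39.5 - 26.7) = 506361.60 BTU/hr

506361.60 BTU/hr


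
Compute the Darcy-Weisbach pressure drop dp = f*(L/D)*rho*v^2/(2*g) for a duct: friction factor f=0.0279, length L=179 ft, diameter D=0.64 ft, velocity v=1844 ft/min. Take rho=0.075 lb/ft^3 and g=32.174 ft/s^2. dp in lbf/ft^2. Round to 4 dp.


v_fps = 1844/60 = 30.7333 ft/s
dp = 0.0279*(179/0.64)*0.075*30.7333^2/(2*32.174) = 8.5906 lbf/ft^2

8.5906 lbf/ft^2


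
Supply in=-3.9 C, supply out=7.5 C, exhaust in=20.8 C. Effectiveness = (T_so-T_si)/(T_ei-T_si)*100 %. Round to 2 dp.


eff = (7.5-(-3.9))/(20.8-(-3.9))*100 = 46.15 %

46.15 %


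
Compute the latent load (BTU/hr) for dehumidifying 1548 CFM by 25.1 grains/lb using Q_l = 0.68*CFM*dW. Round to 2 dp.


Q = 0.68 * 1548 * 25.1 = 26421.26 BTU/hr

26421.26 BTU/hr


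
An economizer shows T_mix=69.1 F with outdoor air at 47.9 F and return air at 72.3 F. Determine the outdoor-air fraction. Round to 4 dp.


frac = (69.1 - 72.3) / (47.9 - 72.3) = 0.1311

0.1311


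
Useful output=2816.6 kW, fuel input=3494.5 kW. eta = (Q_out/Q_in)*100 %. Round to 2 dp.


eta = (2816.6/3494.5)*100 = 80.60 %

80.60 %


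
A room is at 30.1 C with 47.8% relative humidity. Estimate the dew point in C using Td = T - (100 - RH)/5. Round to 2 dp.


Td = 30.1 - (100-47.8)/5 = 19.66 C

19.66 C


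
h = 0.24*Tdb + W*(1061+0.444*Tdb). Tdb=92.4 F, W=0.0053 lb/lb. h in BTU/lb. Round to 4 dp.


h = 0.24*92.4 + 0.0053*(1061+0.444*92.4) = 28.0167 BTU/lb

28.0167 BTU/lb


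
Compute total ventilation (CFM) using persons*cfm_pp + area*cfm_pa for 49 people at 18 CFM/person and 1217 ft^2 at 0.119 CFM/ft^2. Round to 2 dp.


Total = 49*18 + 1217*0.119 = 1026.82 CFM

1026.82 CFM


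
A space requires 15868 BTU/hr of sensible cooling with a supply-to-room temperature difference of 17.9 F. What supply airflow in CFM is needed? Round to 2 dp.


CFM = 15868 / (1.08 * 17.9) = 820.82

820.82 CFM


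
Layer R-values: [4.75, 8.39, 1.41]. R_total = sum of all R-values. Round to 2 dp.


R_total = 4.75 + 8.39 + 1.41 = 14.55

14.55


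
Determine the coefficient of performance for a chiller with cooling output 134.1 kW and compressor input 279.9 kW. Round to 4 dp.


COP = 134.1 / 279.9 = 0.4791

0.4791


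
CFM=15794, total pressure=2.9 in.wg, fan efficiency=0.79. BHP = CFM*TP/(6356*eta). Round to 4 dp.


BHP = 15794 * 2.9 / (6356 * 0.79) = 9.1218 hp

9.1218 hp


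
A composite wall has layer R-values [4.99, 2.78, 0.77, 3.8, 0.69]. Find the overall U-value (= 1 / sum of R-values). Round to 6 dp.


R_total = 4.99 + 2.78 + 0.77 + 3.8 + 0.69 = 13.03
U = 1/13.03 = 0.076746

0.076746


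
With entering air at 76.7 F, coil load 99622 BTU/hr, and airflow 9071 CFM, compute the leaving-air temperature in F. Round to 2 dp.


dT = 99622/(1.08*9071) = 10.1690
T_leave = 76.7 - 10.1690 = 66.53 F

66.53 F


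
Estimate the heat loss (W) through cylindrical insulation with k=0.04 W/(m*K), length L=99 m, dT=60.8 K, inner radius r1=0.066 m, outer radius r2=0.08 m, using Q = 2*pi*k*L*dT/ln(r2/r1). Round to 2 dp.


Q = 2*pi*0.04*99*60.8/ln(0.08/0.066) = 7863.88 W

7863.88 W


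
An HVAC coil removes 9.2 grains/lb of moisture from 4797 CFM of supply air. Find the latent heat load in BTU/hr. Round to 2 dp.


Q = 0.68 * 4797 * 9.2 = 30010.03 BTU/hr

30010.03 BTU/hr


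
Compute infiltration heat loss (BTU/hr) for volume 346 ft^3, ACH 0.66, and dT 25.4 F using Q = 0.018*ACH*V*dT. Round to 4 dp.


Q = 0.018 * 0.66 * 346 * 25.4 = 104.4062 BTU/hr

104.4062 BTU/hr


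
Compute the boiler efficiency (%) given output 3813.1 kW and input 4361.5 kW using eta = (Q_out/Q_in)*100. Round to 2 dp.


eta = (3813.1/4361.5)*100 = 87.43 %

87.43 %


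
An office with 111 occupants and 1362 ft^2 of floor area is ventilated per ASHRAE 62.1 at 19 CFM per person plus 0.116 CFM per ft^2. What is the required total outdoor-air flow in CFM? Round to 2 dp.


Total = 111*19 + 1362*0.116 = 2266.99 CFM

2266.99 CFM


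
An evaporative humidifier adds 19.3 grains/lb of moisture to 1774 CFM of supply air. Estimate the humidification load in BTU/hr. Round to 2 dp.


Q = 0.68 * 1774 * 19.3 = 23281.98 BTU/hr

23281.98 BTU/hr


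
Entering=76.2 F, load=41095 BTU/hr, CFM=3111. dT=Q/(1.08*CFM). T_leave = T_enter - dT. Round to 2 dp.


dT = 41095/(1.08*3111) = 12.2311
T_leave = 76.2 - 12.2311 = 63.97 F

63.97 F


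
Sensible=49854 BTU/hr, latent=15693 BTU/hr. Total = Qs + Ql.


Qt = 49854 + 15693 = 65547 BTU/hr

65547 BTU/hr


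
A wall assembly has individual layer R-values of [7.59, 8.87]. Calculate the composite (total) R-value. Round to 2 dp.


R_total = 7.59 + 8.87 = 16.46

16.46


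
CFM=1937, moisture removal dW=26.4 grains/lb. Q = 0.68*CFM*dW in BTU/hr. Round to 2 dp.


Q = 0.68 * 1937 * 26.4 = 34773.02 BTU/hr

34773.02 BTU/hr


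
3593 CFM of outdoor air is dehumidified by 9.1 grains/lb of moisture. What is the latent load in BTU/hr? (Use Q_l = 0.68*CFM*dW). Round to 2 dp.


Q = 0.68 * 3593 * 9.1 = 22233.48 BTU/hr

22233.48 BTU/hr


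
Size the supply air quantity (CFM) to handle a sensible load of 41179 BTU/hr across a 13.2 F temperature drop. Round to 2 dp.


CFM = 41179 / (1.08 * 13.2) = 2888.54

2888.54 CFM


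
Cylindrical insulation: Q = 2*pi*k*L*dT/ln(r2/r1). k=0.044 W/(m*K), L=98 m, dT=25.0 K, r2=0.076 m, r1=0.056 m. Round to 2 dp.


Q = 2*pi*0.044*98*25.0/ln(0.076/0.056) = 2217.97 W

2217.97 W


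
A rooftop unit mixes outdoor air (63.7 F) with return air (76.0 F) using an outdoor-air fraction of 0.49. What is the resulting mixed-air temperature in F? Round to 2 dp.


T_mix = 0.49*63.7 + 0.51*76.0 = 69.97 F

69.97 F


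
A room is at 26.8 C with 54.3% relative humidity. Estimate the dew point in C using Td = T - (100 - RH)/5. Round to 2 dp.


Td = 26.8 - (100-54.3)/5 = 17.66 C

17.66 C


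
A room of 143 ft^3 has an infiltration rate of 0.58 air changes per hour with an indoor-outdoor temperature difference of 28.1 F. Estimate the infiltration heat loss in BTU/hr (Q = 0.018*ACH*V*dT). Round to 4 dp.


Q = 0.018 * 0.58 * 143 * 28.1 = 41.9511 BTU/hr

41.9511 BTU/hr


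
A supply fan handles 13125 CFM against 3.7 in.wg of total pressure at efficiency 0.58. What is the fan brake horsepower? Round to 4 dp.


BHP = 13125 * 3.7 / (6356 * 0.58) = 13.1731 hp

13.1731 hp


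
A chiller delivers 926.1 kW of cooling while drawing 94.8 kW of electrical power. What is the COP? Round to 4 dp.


COP = 926.1 / 94.8 = 9.7690

9.7690


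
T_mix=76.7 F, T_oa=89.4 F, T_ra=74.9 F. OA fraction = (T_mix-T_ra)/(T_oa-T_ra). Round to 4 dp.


frac = (76.7 - 74.9) / (89.4 - 74.9) = 0.1241

0.1241


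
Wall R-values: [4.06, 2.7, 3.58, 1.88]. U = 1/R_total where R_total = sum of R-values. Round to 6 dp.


R_total = 4.06 + 2.7 + 3.58 + 1.88 = 12.22
U = 1/12.22 = 0.081833

0.081833


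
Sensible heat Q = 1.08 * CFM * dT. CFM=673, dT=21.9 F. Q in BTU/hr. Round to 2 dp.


Q = 1.08 * 673 * 21.9 = 15917.80 BTU/hr

15917.80 BTU/hr


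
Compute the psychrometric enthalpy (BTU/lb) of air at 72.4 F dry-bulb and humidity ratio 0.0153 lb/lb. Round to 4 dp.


h = 0.24*72.4 + 0.0153*(1061+0.444*72.4) = 34.1011 BTU/lb

34.1011 BTU/lb


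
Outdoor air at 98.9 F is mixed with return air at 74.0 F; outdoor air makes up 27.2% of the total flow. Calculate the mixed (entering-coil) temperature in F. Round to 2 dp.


T_mix = 74.0 + (27.2/100)*(98.9-74.0) = 80.77 F

80.77 F


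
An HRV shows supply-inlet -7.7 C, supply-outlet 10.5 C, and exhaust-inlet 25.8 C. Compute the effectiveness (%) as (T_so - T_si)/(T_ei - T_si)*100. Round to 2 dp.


eff = (10.5-(-7.7))/(25.8-(-7.7))*100 = 54.33 %

54.33 %


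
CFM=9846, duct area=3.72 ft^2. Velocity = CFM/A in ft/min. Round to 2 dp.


V = 9846 / 3.72 = 2646.77 ft/min

2646.77 ft/min


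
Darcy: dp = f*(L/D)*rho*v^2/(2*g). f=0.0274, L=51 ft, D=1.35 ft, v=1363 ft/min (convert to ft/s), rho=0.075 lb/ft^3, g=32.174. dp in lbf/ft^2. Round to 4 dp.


v_fps = 1363/60 = 22.7167 ft/s
dp = 0.0274*(51/1.35)*0.075*22.7167^2/(2*32.174) = 0.6226 lbf/ft^2

0.6226 lbf/ft^2


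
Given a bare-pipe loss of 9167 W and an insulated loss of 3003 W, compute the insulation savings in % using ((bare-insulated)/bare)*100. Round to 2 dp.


Savings = ((9167-3003)/9167)*100 = 67.24 %

67.24 %


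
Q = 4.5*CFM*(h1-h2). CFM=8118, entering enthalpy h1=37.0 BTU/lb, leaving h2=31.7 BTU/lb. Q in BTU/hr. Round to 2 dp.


Q = 4.5 * 8118 * (37.0 - 31.7) = 193614.30 BTU/hr

193614.30 BTU/hr


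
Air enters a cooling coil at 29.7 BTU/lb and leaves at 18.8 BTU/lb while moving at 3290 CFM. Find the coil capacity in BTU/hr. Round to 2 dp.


Q = 4.5 * 3290 * (29.7 - 18.8) = 161374.50 BTU/hr

161374.50 BTU/hr


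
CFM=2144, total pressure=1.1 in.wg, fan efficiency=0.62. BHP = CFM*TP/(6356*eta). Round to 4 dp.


BHP = 2144 * 1.1 / (6356 * 0.62) = 0.5985 hp

0.5985 hp


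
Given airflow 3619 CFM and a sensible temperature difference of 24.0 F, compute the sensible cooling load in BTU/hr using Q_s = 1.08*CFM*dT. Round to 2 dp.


Q = 1.08 * 3619 * 24.0 = 93804.48 BTU/hr

93804.48 BTU/hr


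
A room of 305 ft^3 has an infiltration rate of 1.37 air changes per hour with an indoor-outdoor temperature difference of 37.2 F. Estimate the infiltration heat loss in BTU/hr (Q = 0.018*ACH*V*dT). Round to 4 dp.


Q = 0.018 * 1.37 * 305 * 37.2 = 279.7924 BTU/hr

279.7924 BTU/hr


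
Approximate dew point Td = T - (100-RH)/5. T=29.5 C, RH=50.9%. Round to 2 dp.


Td = 29.5 - (100-50.9)/5 = 19.68 C

19.68 C


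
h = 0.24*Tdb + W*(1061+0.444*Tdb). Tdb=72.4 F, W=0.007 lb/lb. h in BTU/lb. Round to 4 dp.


h = 0.24*72.4 + 0.007*(1061+0.444*72.4) = 25.0280 BTU/lb

25.0280 BTU/lb


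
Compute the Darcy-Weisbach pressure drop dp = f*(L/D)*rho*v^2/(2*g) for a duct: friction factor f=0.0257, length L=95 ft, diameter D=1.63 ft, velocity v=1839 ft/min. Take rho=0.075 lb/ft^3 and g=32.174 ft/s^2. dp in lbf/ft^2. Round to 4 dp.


v_fps = 1839/60 = 30.65 ft/s
dp = 0.0257*(95/1.63)*0.075*30.65^2/(2*32.174) = 1.6400 lbf/ft^2

1.6400 lbf/ft^2


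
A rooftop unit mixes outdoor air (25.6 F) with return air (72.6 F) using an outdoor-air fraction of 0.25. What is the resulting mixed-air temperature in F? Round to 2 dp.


T_mix = 0.25*25.6 + 0.75*72.6 = 60.85 F

60.85 F


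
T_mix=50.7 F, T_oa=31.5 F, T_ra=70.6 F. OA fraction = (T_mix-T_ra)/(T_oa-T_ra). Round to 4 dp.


frac = (50.7 - 70.6) / (31.5 - 70.6) = 0.5090

0.5090


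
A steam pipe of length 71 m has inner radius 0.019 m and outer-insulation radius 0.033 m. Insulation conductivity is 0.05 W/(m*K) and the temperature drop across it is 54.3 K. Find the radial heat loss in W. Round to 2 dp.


Q = 2*pi*0.05*71*54.3/ln(0.033/0.019) = 2193.89 W

2193.89 W


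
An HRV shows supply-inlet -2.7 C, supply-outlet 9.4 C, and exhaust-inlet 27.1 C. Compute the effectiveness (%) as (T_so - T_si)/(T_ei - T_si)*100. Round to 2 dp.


eff = (9.4-(-2.7))/(27.1-(-2.7))*100 = 40.60 %

40.60 %


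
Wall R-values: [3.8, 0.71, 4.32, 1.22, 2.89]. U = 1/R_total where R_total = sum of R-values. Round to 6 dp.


R_total = 3.8 + 0.71 + 4.32 + 1.22 + 2.89 = 12.94
U = 1/12.94 = 0.077280

0.077280


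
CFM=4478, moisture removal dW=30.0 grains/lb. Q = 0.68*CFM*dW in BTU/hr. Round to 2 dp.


Q = 0.68 * 4478 * 30.0 = 91351.20 BTU/hr

91351.20 BTU/hr


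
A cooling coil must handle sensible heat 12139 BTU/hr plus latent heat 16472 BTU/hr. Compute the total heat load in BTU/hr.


Qt = 12139 + 16472 = 28611 BTU/hr

28611 BTU/hr


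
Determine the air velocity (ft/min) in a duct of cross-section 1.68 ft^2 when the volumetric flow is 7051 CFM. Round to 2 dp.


V = 7051 / 1.68 = 4197.02 ft/min

4197.02 ft/min


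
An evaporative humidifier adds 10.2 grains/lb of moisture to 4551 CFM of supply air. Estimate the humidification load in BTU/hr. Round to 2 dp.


Q = 0.68 * 4551 * 10.2 = 31565.74 BTU/hr

31565.74 BTU/hr


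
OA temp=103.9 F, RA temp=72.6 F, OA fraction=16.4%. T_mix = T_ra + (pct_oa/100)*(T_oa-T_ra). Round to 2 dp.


T_mix = 72.6 + (16.4/100)*(103.9-72.6) = 77.73 F

77.73 F


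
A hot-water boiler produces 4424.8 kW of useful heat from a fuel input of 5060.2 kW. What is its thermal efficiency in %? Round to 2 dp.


eta = (4424.8/5060.2)*100 = 87.44 %

87.44 %


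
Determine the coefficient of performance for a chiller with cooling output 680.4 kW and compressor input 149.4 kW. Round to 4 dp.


COP = 680.4 / 149.4 = 4.5542

4.5542


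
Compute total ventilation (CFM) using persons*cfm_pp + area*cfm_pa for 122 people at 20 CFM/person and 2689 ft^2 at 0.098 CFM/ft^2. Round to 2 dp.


Total = 122*20 + 2689*0.098 = 2703.52 CFM

2703.52 CFM


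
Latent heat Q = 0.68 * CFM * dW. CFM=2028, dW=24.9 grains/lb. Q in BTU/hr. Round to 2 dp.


Q = 0.68 * 2028 * 24.9 = 34338.10 BTU/hr

34338.10 BTU/hr


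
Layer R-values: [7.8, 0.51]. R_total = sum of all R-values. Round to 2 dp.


R_total = 7.8 + 0.51 = 8.31

8.31


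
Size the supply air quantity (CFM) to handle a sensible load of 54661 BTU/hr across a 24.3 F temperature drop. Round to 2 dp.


CFM = 54661 / (1.08 * 24.3) = 2082.80

2082.80 CFM


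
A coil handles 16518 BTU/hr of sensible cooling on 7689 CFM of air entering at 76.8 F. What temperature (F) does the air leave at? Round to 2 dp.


dT = 16518/(1.08*7689) = 1.9891
T_leave = 76.8 - 1.9891 = 74.81 F

74.81 F


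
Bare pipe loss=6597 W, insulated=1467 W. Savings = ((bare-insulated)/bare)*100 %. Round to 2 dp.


Savings = ((6597-1467)/6597)*100 = 77.76 %

77.76 %


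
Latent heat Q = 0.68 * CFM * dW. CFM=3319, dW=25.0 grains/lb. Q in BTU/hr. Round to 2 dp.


Q = 0.68 * 3319 * 25.0 = 56423.00 BTU/hr

56423.00 BTU/hr


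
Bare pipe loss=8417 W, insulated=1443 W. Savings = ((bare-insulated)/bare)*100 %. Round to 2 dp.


Savings = ((8417-1443)/8417)*100 = 82.86 %

82.86 %


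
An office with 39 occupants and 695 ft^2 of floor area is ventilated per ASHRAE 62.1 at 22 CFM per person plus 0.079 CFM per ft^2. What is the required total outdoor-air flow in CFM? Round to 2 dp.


Total = 39*22 + 695*0.079 = 912.91 CFM

912.91 CFM


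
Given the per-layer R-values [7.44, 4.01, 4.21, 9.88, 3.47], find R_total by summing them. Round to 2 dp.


R_total = 7.44 + 4.01 + 4.21 + 9.88 + 3.47 = 29.01

29.01


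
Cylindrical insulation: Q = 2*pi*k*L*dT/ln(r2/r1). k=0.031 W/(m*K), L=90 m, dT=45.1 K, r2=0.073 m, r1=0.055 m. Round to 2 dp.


Q = 2*pi*0.031*90*45.1/ln(0.073/0.055) = 2792.42 W

2792.42 W


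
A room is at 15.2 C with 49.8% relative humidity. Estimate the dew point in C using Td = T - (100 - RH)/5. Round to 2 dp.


Td = 15.2 - (100-49.8)/5 = 5.16 C

5.16 C


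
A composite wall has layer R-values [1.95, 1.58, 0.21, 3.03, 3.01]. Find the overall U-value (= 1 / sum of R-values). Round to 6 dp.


R_total = 1.95 + 1.58 + 0.21 + 3.03 + 3.01 = 9.78
U = 1/9.78 = 0.102249

0.102249


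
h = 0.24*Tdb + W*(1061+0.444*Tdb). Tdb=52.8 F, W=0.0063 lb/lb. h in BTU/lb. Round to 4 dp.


h = 0.24*52.8 + 0.0063*(1061+0.444*52.8) = 19.5040 BTU/lb

19.5040 BTU/lb


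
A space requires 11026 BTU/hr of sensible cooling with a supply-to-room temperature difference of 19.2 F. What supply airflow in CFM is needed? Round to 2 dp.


CFM = 11026 / (1.08 * 19.2) = 531.73

531.73 CFM


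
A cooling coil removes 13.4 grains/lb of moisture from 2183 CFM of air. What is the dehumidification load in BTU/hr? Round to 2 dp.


Q = 0.68 * 2183 * 13.4 = 19891.50 BTU/hr

19891.50 BTU/hr


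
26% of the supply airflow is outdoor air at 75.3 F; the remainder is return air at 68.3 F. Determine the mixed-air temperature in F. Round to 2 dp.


T_mix = 0.26*75.3 + 0.74*68.3 = 70.12 F

70.12 F


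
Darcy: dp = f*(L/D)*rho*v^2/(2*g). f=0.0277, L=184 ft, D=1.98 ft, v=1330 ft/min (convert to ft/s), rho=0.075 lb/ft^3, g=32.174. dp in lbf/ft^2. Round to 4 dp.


v_fps = 1330/60 = 22.1667 ft/s
dp = 0.0277*(184/1.98)*0.075*22.1667^2/(2*32.174) = 1.4742 lbf/ft^2

1.4742 lbf/ft^2


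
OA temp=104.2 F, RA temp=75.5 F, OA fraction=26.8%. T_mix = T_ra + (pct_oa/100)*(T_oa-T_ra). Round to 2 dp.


T_mix = 75.5 + (26.8/100)*(104.2-75.5) = 83.19 F

83.19 F


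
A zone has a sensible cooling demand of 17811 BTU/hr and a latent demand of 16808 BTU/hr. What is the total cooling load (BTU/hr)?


Qt = 17811 + 16808 = 34619 BTU/hr

34619 BTU/hr


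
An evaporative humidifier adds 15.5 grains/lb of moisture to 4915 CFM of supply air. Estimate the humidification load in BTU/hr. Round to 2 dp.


Q = 0.68 * 4915 * 15.5 = 51804.10 BTU/hr

51804.10 BTU/hr


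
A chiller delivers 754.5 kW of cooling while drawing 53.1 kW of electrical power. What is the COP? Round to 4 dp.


COP = 754.5 / 53.1 = 14.2090

14.2090


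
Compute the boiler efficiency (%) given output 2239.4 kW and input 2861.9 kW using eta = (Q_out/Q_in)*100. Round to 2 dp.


eta = (2239.4/2861.9)*100 = 78.25 %

78.25 %
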